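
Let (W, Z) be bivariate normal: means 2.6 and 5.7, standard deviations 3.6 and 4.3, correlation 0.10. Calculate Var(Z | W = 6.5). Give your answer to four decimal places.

Var(Z | W=x) = (1 − ρ²)·σ_Z².
Var(Z | W=6.5) = (4.3)²·(1 − (0.10)²) = 18.49·0.99 = 18.3051.

18.3051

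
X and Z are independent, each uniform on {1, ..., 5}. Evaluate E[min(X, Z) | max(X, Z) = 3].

9/5

Outcomes with max(X, Z) = 3: (1,3), (2,3), (3,1), (3,2), (3,3), each with probability 1/25.
E[min(X, Z) | max(X, Z) = 3] = (1 + 2 + 1 + 2 + 3) / 5 = 9/5.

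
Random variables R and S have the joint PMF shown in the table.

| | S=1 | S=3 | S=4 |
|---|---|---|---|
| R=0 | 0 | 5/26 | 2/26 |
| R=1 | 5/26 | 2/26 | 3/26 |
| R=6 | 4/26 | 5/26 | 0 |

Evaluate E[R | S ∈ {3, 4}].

35/17

P(S ∈ {3, 4}) = 17/26.
Σ R·P over the event = 0·(5/26) + 0·(2/26) + 1·(2/26) + 1·(3/26) + 6·(5/26) = 35/26.
E[R | S ∈ {3, 4}] = (35/26) / (17/26) = 35/17.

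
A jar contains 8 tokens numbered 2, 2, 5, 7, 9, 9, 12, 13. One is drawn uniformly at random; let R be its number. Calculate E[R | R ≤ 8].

4

P(R ≤ 8) = 1/2.
Σ over the event: 2·1/4 + 5·1/8 + 7·1/8 = 2.
E[R | R ≤ 8] = (2) / (1/2) = 4.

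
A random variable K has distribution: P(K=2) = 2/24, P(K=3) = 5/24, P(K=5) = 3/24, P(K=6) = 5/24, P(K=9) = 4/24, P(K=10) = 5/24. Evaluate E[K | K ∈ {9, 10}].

86/9

P(K ∈ {9, 10}) = 3/8.
Σ over the event: 9·1/6 + 10·5/24 = 43/12.
E[K | K ∈ {9, 10}] = (43/12) / (3/8) = 86/9.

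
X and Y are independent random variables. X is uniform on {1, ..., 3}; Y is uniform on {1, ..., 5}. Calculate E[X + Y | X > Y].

4

Outcomes with X > Y: (2,1), (3,1), (3,2), each with probability 1/15.
E[X + Y | X > Y] = (3 + 4 + 5) / 3 = 4.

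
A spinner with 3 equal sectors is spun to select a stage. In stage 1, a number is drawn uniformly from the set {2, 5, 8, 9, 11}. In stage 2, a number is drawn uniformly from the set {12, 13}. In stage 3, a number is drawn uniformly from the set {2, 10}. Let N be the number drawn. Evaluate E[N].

17/2

E[N | stage 1] = (2+5+8+9+11)/5 = 7.
E[N | stage 2] = (12+13)/2 = 25/2.
E[N | stage 3] = (2+10)/2 = 6.
By the law of total expectation,
E[N] = (1/3)·(7) + (1/3)·(25/2) + (1/3)·(6) = 17/2.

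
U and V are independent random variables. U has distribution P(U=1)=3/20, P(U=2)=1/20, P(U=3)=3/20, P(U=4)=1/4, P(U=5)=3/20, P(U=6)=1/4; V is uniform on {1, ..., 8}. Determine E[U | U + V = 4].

P(U + V = 4) = 7/160.
Summing U·P(x,y) over outcomes with U + V = 4 gives 7/80.
E[U | U + V = 4] = (7/80) / (7/160) = 2.

2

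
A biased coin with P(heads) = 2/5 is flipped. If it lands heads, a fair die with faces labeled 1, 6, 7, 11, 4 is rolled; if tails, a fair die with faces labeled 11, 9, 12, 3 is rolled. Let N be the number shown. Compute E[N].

757/100

E[N | heads] = (1+6+7+11+4)/5 = 29/5.
E[N | tails] = (11+9+12+3)/4 = 35/4.
By the law of total expectation,
E[N] = (2/5)·(29/5) + (3/5)·(35/4) = 757/100.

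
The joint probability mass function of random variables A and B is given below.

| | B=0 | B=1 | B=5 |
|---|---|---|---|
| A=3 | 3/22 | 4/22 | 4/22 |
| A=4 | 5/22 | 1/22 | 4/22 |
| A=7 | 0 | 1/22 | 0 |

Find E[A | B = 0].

P(B = 0) = 4/11.
Summing A·P(A=x,B=y) over the conditioning event gives 29/22.
E[A | B = 0] = (29/22) / (4/11) = 29/8.

29/8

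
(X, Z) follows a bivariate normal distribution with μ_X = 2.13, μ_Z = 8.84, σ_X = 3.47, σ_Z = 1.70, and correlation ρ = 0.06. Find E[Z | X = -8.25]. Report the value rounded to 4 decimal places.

The regression of Z on X has slope ρ·σ_Z/σ_X and passes through (μ_X, μ_Z).
E[Z | X=-8.25] = 8.84 + (0.06)·(1.70/3.47)·(-8.25 − (2.13)) = 8.84 + (0.029395)·(-10.38) = 8.5349.

8.5349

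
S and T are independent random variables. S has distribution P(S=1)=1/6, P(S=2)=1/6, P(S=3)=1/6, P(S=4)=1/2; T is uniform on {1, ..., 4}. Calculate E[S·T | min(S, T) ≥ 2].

P(min(S, T) ≥ 2) = 5/8.
Summing ST·P(x,y) over outcomes with min(S, T) ≥ 2 gives 51/8.
E[S·T | min(S, T) ≥ 2] = (51/8) / (5/8) = 51/5.

51/5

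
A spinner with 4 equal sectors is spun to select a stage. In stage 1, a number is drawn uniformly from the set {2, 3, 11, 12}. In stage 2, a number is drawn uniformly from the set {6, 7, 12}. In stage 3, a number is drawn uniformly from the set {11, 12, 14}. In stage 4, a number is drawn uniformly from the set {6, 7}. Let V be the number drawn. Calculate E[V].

E[V | stage 1] = (2+3+11+12)/4 = 7.
E[V | stage 2] = (6+7+12)/3 = 25/3.
E[V | stage 3] = (11+12+14)/3 = 37/3.
E[V | stage 4] = (6+7)/2 = 13/2.
By the law of total expectation,
E[V] = (1/4)·(7) + (1/4)·(25/3) + (1/4)·(37/3) + (1/4)·(13/2) = 205/24.

205/24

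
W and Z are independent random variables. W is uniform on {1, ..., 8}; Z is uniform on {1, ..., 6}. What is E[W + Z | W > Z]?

79/9

P(W > Z) = 9/16.
Summing (W+Z)·P(x,y) over outcomes with W > Z gives 79/16.
E[W + Z | W > Z] = (79/16) / (9/16) = 79/9.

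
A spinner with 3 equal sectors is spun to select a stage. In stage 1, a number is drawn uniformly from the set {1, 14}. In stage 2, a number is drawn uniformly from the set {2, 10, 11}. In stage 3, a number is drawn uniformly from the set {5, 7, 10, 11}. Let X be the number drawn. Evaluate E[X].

E[X | stage 1] = (1+14)/2 = 15/2.
E[X | stage 2] = (2+10+11)/3 = 23/3.
E[X | stage 3] = (5+7+10+11)/4 = 33/4.
By the law of total expectation,
E[X] = (1/3)·(15/2) + (1/3)·(23/3) + (1/3)·(33/4) = 281/36.

281/36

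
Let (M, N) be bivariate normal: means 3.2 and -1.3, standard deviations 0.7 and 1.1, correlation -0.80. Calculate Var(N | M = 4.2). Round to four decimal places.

For a bivariate normal, Var(N | M=x) = σ_N²(1 − ρ²).
Var(N | M=4.2) = (1.1)²·(1 − (-0.80)²) = 1.21·0.36 = 0.4356.

0.4356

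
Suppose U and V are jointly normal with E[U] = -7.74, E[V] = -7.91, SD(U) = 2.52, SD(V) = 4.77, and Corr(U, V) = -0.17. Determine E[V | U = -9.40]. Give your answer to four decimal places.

-7.3758

E[V | U=x] = μ_V + ρ(σ_V/σ_U)(x − μ_U) for jointly normal variables.
E[V | U=-9.40] = -7.91 + (-0.17)·(4.77/2.52)·(-9.40 − (-7.74)) = -7.91 + (-0.32179)·(-1.66) = -7.3758.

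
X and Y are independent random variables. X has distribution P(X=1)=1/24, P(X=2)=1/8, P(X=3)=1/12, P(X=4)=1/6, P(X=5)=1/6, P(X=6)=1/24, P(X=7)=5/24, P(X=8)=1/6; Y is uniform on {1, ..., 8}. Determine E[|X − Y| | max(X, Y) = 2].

P(max(X, Y) = 2) = 7/192.
Summing |X−Y|·P(x,y) over outcomes with max(X, Y) = 2 gives 1/48.
E[|X − Y| | max(X, Y) = 2] = (1/48) / (7/192) = 4/7.

4/7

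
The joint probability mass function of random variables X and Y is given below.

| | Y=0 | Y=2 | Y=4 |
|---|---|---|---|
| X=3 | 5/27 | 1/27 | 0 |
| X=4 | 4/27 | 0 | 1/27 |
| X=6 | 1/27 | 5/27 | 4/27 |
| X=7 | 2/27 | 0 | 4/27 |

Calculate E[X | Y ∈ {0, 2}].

P(Y ∈ {0, 2}) = 2/3.
Σ X·P over the event = 3·(5/27) + 3·(1/27) + 4·(4/27) + 6·(1/27) + 6·(5/27) + 7·(2/27) = 28/9.
E[X | Y ∈ {0, 2}] = (28/9) / (2/3) = 14/3.

14/3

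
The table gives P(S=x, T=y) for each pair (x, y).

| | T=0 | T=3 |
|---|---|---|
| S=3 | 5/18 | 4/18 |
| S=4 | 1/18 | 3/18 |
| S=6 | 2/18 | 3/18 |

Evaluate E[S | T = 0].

P(T = 0) = 4/9.
Σ S·P over the event = 3·(5/18) + 4·(1/18) + 6·(2/18) = 31/18.
E[S | T = 0] = (31/18) / (4/9) = 31/8.

31/8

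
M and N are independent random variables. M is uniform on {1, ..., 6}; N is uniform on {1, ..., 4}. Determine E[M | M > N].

P(M > N) = 7/12.
Summing M·P(x,y) over outcomes with M > N gives 8/3.
E[M | M > N] = (8/3) / (7/12) = 32/7.

32/7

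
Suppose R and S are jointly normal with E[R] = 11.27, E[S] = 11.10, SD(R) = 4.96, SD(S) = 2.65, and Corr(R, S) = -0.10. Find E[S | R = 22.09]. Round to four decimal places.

For a bivariate normal, E[S | R=x] = μ_S + ρ·(σ_S/σ_R)·(x − μ_R).
E[S | R=22.09] = 11.10 + (-0.10)·(2.65/4.96)·(22.09 − (11.27)) = 11.10 + (-0.053427)·(10.82) = 10.5219.

10.5219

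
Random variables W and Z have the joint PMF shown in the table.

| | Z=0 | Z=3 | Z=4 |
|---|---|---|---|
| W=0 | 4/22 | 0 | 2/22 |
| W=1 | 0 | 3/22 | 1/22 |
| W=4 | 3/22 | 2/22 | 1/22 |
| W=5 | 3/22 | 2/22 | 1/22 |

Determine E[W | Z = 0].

P(Z = 0) = 5/11.
Σ W·P over the event = 0·(4/22) + 4·(3/22) + 5·(3/22) = 27/22.
E[W | Z = 0] = (27/22) / (5/11) = 27/10.

27/10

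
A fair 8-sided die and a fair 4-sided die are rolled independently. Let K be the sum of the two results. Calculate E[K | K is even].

P(K is even) = 1/2.
Σ over the event: 2·1/32 + 4·3/32 + 6·1/8 + 8·1/8 + 10·3/32 + 12·1/32 = 7/2.
E[K | K is even] = (7/2) / (1/2) = 7.

7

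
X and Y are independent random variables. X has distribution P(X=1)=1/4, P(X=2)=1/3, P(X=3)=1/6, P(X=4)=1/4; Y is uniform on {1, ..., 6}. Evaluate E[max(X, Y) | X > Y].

P(X > Y) = 17/72.
Summing max(X,Y)·P(x,y) over outcomes with X > Y gives 7/9.
E[max(X, Y) | X > Y] = (7/9) / (17/72) = 56/17.

56/17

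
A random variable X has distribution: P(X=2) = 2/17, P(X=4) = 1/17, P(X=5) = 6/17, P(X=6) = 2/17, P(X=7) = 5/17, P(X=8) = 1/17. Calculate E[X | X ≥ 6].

55/8

P(X ≥ 6) = 8/17.
Σ over the event: 6·2/17 + 7·5/17 + 8·1/17 = 55/17.
E[X | X ≥ 6] = (55/17) / (8/17) = 55/8.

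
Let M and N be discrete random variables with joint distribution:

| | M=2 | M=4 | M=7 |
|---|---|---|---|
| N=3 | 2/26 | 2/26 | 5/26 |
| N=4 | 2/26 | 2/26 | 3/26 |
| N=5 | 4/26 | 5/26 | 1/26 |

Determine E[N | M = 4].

P(M = 4) = 9/26.
Σ N·P over the event = 3·(2/26) + 4·(2/26) + 5·(5/26) = 3/2.
E[N | M = 4] = (3/2) / (9/26) = 13/3.

13/3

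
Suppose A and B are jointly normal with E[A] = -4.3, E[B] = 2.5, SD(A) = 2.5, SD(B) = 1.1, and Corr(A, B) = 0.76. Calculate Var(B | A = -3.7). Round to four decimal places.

0.5111

The conditional variance in a bivariate normal is σ_B²(1 − ρ²), independent of x.
Var(B | A=-3.7) = (1.1)²·(1 − (0.76)²) = 1.21·0.4224 = 0.5111.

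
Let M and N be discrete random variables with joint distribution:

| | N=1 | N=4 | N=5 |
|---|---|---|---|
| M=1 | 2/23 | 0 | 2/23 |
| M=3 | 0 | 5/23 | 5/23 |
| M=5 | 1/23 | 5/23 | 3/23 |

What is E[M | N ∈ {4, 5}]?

P(N ∈ {4, 5}) = 20/23.
Σ M·P over the event = 1·(2/23) + 3·(5/23) + 3·(5/23) + 5·(5/23) + 5·(3/23) = 72/23.
E[M | N ∈ {4, 5}] = (72/23) / (20/23) = 18/5.

18/5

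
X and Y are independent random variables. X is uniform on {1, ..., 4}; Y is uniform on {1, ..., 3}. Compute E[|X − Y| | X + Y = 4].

Outcomes with X + Y = 4: (1,3), (2,2), (3,1), each with probability 1/12.
E[|X − Y| | X + Y = 4] = (2 + 0 + 2) / 3 = 4/3.

4/3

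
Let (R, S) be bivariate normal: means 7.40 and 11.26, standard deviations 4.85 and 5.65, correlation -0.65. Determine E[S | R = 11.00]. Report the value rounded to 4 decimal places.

8.5340

The regression of S on R has slope ρ·σ_S/σ_R and passes through (μ_R, μ_S).
E[S | R=11.00] = 11.26 + (-0.65)·(5.65/4.85)·(11.00 − (7.40)) = 11.26 + (-0.75722)·(3.6) = 8.5340.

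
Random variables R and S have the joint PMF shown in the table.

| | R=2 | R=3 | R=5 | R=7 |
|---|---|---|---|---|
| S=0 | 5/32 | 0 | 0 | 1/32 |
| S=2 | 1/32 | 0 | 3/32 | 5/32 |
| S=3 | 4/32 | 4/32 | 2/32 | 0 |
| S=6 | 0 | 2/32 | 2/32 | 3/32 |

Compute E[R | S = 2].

52/9

P(S = 2) = 9/32.
Σ R·P over the event = 2·(1/32) + 5·(3/32) + 7·(5/32) = 13/8.
E[R | S = 2] = (13/8) / (9/32) = 52/9.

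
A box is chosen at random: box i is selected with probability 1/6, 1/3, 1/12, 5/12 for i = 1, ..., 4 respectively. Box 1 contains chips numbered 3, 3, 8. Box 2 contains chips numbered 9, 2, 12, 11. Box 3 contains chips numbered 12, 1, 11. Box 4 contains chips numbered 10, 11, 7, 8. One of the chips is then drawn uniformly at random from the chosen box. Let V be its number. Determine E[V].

289/36

E[V | box 1] = (3+3+8)/3 = 14/3.
E[V | box 2] = (9+2+12+11)/4 = 17/2.
E[V | box 3] = (12+1+11)/3 = 8.
E[V | box 4] = (10+11+7+8)/4 = 9.
E[V] = (1/6)·(14/3) + (1/3)·(17/2) + (1/12)·(8) + (5/12)·(9) = 289/36.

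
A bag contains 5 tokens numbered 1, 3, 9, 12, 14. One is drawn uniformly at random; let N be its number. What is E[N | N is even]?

13

P(N is even) = 2/5.
Σ over the event: 12·1/5 + 14·1/5 = 26/5.
E[N | N is even] = (26/5) / (2/5) = 13.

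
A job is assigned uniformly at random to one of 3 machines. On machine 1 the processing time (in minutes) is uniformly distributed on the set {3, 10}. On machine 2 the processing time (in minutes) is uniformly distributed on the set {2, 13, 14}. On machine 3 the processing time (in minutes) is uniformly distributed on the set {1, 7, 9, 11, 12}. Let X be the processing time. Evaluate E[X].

E[X | machine 1] = (3+10)/2 = 13/2.
E[X | machine 2] = (2+13+14)/3 = 29/3.
E[X | machine 3] = (1+7+9+11+12)/5 = 8.
E[X] = (1/3)·(13/2) + (1/3)·(29/3) + (1/3)·(8) = 145/18.

145/18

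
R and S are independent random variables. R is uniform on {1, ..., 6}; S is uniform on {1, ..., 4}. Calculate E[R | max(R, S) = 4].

Outcomes with max(R, S) = 4: (1,4), (2,4), (3,4), (4,1), (4,2), (4,3), (4,4), each with probability 1/24.
E[R | max(R, S) = 4] = (1 + 2 + 3 + 4 + 4 + 4 + 4) / 7 = 22/7.

22/7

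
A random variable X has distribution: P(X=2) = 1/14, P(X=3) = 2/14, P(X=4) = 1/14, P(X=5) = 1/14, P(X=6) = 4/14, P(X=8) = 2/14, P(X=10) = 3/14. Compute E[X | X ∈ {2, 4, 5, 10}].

P(X ∈ {2, 4, 5, 10}) = 3/7.
Σ over the event: 2·1/14 + 4·1/14 + 5·1/14 + 10·3/14 = 41/14.
E[X | X ∈ {2, 4, 5, 10}] = (41/14) / (3/7) = 41/6.

41/6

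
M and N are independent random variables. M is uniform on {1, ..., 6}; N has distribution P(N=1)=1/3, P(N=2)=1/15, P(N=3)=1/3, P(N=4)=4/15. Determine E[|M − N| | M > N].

P(M > N) = 26/45.
Summing |M−N|·P(x,y) over outcomes with M > N gives 127/90.
E[|M − N| | M > N] = (127/90) / (26/45) = 127/52.

127/52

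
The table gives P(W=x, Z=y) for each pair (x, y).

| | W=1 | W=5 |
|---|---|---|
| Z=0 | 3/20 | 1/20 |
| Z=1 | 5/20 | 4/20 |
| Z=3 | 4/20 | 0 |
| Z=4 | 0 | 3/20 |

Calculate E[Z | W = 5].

P(W = 5) = 2/5.
Σ Z·P over the event = 0·(1/20) + 1·(4/20) + 4·(3/20) = 4/5.
E[Z | W = 5] = (4/5) / (2/5) = 2.

2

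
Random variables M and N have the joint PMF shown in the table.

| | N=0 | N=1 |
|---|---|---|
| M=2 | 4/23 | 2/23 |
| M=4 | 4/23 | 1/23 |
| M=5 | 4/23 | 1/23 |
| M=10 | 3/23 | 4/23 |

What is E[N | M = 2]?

P(M = 2) = 6/23.
Σ N·P over the event = 0·(4/23) + 1·(2/23) = 2/23.
E[N | M = 2] = (2/23) / (6/23) = 1/3.

1/3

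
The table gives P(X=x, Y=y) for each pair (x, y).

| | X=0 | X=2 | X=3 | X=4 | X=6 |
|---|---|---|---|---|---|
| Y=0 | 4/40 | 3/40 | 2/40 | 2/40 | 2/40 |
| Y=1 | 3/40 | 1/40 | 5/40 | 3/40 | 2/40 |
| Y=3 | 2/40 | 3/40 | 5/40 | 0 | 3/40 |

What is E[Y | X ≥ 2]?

P(X ≥ 2) = 31/40.
Summing Y·P(X=x,Y=y) over the conditioning event gives 11/10.
E[Y | X ≥ 2] = (11/10) / (31/40) = 44/31.

44/31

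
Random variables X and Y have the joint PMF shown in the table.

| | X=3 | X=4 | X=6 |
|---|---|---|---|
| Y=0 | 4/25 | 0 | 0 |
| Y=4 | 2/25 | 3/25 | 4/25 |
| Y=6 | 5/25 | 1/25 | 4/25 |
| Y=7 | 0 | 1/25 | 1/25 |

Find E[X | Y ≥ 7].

5

P(Y ≥ 7) = 2/25.
Σ X·P over the event = 4·(1/25) + 6·(1/25) = 2/5.
E[X | Y ≥ 7] = (2/5) / (2/25) = 5.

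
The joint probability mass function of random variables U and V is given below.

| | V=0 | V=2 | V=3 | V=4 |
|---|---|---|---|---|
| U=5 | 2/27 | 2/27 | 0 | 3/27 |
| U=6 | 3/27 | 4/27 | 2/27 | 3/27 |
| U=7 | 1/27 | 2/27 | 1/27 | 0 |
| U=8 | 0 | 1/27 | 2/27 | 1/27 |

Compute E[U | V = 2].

P(V = 2) = 1/3.
Σ U·P over the event = 5·(2/27) + 6·(4/27) + 7·(2/27) + 8·(1/27) = 56/27.
E[U | V = 2] = (56/27) / (1/3) = 56/9.

56/9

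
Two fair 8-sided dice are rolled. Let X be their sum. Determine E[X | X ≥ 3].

82/9

P(X ≥ 3) = 63/64.
E[X | X ≥ 3] = (287/32) / (63/64) = 82/9.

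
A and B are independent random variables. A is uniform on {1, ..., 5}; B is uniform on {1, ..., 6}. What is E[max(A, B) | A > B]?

Outcomes with A > B: (2,1), (3,1), (3,2), (4,1), (4,2), (4,3), (5,1), (5,2), (5,3), (5,4), each with probability 1/30.
E[max(A, B) | A > B] = (2 + 3 + 3 + 4 + 4 + 4 + 5 + 5 + 5 + 5) / 10 = 4.

4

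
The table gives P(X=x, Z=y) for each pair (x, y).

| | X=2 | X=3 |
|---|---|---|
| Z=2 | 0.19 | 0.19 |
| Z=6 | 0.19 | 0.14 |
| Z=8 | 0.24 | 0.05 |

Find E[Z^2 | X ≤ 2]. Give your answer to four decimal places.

P(X ≤ 2) = 0.62.
Σ Z^2·P over the event = 4·(0.19) + 36·(0.19) + 64·(0.24) = 22.96.
E[Z^2 | X ≤ 2] = (22.96) / (0.62) = 37.0323.

37.0323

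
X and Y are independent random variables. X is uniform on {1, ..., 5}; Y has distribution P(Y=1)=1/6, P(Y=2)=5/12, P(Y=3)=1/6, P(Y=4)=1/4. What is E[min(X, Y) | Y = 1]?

P(Y = 1) = 1/6.
Summing min(X,Y)·P(x,y) over outcomes with Y = 1 gives 1/6.
E[min(X, Y) | Y = 1] = (1/6) / (1/6) = 1.

1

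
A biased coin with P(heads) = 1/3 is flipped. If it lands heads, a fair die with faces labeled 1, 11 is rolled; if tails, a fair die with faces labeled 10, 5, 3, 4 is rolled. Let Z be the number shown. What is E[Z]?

E[Z | heads] = (1+11)/2 = 6.
E[Z | tails] = (10+5+3+4)/4 = 11/2.
By the law of total expectation,
E[Z] = (1/3)·(6) + (2/3)·(11/2) = 17/3.

17/3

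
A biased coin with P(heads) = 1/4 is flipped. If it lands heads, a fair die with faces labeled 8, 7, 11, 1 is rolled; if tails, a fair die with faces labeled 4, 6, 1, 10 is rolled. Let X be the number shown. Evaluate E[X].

E[X | heads] = (8+7+11+1)/4 = 27/4.
E[X | tails] = (4+6+1+10)/4 = 21/4.
By the law of total expectation,
E[X] = (1/4)·(27/4) + (3/4)·(21/4) = 45/8.

45/8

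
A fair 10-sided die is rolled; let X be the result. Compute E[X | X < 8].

4

Given X < 8, X is equally likely to be any of {1, 2, 3, 4, 5, 6, 7}.
E[X | X < 8] = (1 + 2 + 3 + 4 + 5 + 6 + 7) / 7 = 4.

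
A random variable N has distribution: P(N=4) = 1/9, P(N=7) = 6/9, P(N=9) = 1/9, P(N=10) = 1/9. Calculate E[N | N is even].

P(N is even) = 2/9.
Σ over the event: 4·1/9 + 10·1/9 = 14/9.
E[N | N is even] = (14/9) / (2/9) = 7.

7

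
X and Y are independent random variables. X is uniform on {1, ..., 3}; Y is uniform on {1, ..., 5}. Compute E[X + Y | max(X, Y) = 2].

Outcomes with max(X, Y) = 2: (1,2), (2,1), (2,2), each with probability 1/15.
E[X + Y | max(X, Y) = 2] = (3 + 3 + 4) / 3 = 10/3.

10/3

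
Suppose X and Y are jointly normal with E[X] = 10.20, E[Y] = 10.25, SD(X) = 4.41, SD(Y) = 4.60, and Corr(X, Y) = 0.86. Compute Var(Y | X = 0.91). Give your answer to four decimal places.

5.5101

The conditional variance in a bivariate normal is σ_Y²(1 − ρ²), independent of x.
Var(Y | X=0.91) = (4.60)²·(1 − (0.86)²) = 21.16·0.2604 = 5.5101.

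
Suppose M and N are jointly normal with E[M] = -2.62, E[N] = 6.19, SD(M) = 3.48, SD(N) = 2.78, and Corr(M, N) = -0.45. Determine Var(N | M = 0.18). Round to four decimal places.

The conditional variance in a bivariate normal is σ_N²(1 − ρ²), independent of x.
Var(N | M=0.18) = (2.78)²·(1 − (-0.45)²) = 7.7284·0.7975 = 6.1634.

6.1634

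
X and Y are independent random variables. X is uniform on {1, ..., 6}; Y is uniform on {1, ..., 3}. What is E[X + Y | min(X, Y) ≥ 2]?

13/2

P(min(X, Y) ≥ 2) = 5/9.
Summing (X+Y)·P(x,y) over outcomes with min(X, Y) ≥ 2 gives 65/18.
E[X + Y | min(X, Y) ≥ 2] = (65/18) / (5/9) = 13/2.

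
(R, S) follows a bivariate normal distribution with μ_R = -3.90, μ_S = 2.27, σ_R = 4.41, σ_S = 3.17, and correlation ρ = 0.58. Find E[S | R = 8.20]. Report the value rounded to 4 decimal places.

E[S | R=x] = μ_S + ρ(σ_S/σ_R)(x − μ_R) for jointly normal variables.
E[S | R=8.20] = 2.27 + (0.58)·(3.17/4.41)·(8.20 − (-3.90)) = 2.27 + (0.41692)·(12.1) = 7.3147.

7.3147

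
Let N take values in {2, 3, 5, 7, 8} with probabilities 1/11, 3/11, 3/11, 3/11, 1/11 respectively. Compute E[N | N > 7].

8

P(N > 7) = 1/11.
Σ over the event: 8·1/11 = 8/11.
E[N | N > 7] = (8/11) / (1/11) = 8.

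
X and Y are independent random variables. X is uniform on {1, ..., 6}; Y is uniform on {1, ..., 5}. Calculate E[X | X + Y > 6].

14/3

P(X + Y > 6) = 1/2.
Summing X·P(x,y) over outcomes with X + Y > 6 gives 7/3.
E[X | X + Y > 6] = (7/3) / (1/2) = 14/3.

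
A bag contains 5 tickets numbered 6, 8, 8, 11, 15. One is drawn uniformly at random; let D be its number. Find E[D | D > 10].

P(D > 10) = 2/5.
Σ over the event: 11·1/5 + 15·1/5 = 26/5.
E[D | D > 10] = (26/5) / (2/5) = 13.

13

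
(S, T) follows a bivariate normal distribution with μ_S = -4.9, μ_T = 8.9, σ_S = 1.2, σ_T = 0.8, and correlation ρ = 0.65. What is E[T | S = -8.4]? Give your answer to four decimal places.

E[T | S=x] = μ_T + ρ(σ_T/σ_S)(x − μ_S) for jointly normal variables.
E[T | S=-8.4] = 8.9 + (0.65)·(0.8/1.2)·(-8.4 − (-4.9)) = 8.9 + (0.43333)·(-3.5) = 7.3833.

7.3833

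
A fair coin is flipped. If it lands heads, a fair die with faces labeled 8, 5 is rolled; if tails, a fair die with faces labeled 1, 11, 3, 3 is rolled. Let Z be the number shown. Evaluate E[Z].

E[Z | heads] = (8+5)/2 = 13/2.
E[Z | tails] = (1+11+3+3)/4 = 9/2.
E[Z] = (1/2)·(13/2) + (1/2)·(9/2) = 11/2.

11/2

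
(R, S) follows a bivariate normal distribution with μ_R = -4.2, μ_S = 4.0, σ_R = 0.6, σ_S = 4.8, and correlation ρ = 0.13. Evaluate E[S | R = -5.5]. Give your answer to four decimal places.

2.6480

The regression of S on R has slope ρ·σ_S/σ_R and passes through (μ_R, μ_S).
E[S | R=-5.5] = 4.0 + (0.13)·(4.8/0.6)·(-5.5 − (-4.2)) = 4.0 + (1.04)·(-1.3) = 2.6480.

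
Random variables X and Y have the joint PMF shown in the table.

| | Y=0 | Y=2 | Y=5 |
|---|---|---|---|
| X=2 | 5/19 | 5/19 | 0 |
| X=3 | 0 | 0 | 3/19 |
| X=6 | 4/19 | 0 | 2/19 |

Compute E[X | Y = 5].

21/5

P(Y = 5) = 5/19.
Σ X·P over the event = 3·(3/19) + 6·(2/19) = 21/19.
E[X | Y = 5] = (21/19) / (5/19) = 21/5.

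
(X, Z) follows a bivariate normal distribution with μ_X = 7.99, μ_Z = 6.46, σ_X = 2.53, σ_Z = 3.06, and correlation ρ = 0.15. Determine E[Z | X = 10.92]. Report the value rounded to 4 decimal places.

E[Z | X=x] = μ_Z + ρ(σ_Z/σ_X)(x − μ_X) for jointly normal variables.
E[Z | X=10.92] = 6.46 + (0.15)·(3.06/2.53)·(10.92 − (7.99)) = 6.46 + (0.18142)·(2.93) = 6.9916.

6.9916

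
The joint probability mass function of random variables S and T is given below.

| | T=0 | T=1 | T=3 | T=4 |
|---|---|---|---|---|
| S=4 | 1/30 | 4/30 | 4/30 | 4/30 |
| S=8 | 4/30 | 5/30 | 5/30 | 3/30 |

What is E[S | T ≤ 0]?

36/5

P(T ≤ 0) = 1/6.
Σ S·P over the event = 4·(1/30) + 8·(4/30) = 6/5.
E[S | T ≤ 0] = (6/5) / (1/6) = 36/5.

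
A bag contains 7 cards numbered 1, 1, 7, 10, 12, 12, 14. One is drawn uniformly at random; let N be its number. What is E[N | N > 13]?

14

P(N > 13) = 1/7.
Σ over the event: 14·1/7 = 2.
E[N | N > 13] = (2) / (1/7) = 14.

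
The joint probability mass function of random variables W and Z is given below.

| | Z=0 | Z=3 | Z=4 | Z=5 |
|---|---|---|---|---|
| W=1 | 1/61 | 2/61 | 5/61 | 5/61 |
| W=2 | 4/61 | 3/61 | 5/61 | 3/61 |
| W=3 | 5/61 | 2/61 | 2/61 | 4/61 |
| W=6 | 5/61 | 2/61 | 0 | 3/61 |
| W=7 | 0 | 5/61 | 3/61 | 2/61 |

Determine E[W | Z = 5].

55/17

P(Z = 5) = 17/61.
Σ W·P over the event = 1·(5/61) + 2·(3/61) + 3·(4/61) + 6·(3/61) + 7·(2/61) = 55/61.
E[W | Z = 5] = (55/61) / (17/61) = 55/17.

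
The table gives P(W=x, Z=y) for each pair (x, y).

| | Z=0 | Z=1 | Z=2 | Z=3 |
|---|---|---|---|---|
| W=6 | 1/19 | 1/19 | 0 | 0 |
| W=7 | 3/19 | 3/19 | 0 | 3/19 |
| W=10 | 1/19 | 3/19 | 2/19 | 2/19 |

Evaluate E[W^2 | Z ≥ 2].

547/7

P(Z ≥ 2) = 7/19.
Σ W^2·P over the event = 49·(3/19) + 100·(2/19) + 100·(2/19) = 547/19.
E[W^2 | Z ≥ 2] = (547/19) / (7/19) = 547/7.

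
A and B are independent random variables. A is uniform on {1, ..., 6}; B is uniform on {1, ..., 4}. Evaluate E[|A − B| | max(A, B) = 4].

Outcomes with max(A, B) = 4: (1,4), (2,4), (3,4), (4,1), (4,2), (4,3), (4,4), each with probability 1/24.
E[|A − B| | max(A, B) = 4] = (3 + 2 + 1 + 3 + 2 + 1 + 0) / 7 = 12/7.

12/7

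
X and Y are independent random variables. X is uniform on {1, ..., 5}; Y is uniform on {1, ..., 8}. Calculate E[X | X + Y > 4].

P(X + Y > 4) = 17/20.
Summing X·P(x,y) over outcomes with X + Y > 4 gives 11/4.
E[X | X + Y > 4] = (11/4) / (17/20) = 55/17.

55/17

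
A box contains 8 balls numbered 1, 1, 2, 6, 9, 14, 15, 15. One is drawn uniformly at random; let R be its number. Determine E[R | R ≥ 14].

44/3

P(R ≥ 14) = 3/8.
Σ over the event: 14·1/8 + 15·1/4 = 11/2.
E[R | R ≥ 14] = (11/2) / (3/8) = 44/3.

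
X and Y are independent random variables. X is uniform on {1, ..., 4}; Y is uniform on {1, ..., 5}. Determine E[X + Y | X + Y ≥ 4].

P(X + Y ≥ 4) = 17/20.
Summing (X+Y)·P(x,y) over outcomes with X + Y ≥ 4 gives 51/10.
E[X + Y | X + Y ≥ 4] = (51/10) / (17/20) = 6.

6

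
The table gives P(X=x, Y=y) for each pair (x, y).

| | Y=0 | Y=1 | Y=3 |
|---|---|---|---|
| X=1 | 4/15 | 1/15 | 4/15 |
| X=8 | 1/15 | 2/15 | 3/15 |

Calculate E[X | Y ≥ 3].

4

P(Y ≥ 3) = 7/15.
Σ X·P over the event = 1·(4/15) + 8·(3/15) = 28/15.
E[X | Y ≥ 3] = (28/15) / (7/15) = 4.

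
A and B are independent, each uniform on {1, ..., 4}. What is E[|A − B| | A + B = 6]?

4/3

Outcomes with A + B = 6: (2,4), (3,3), (4,2), each with probability 1/16.
E[|A − B| | A + B = 6] = (2 + 0 + 2) / 3 = 4/3.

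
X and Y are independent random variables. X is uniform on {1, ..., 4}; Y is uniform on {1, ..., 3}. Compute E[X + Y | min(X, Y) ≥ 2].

11/2

Outcomes with min(X, Y) ≥ 2: (2,2), (2,3), (3,2), (3,3), (4,2), (4,3), each with probability 1/12.
E[X + Y | min(X, Y) ≥ 2] = (4 + 5 + 5 + 6 + 6 + 7) / 6 = 11/2.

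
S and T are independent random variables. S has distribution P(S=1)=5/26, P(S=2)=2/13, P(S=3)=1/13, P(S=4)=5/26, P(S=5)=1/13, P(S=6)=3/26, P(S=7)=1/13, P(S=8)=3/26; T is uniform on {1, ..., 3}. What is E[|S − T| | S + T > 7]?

109/23

P(S + T > 7) = 23/78.
Summing |S−T|·P(x,y) over outcomes with S + T > 7 gives 109/78.
E[|S − T| | S + T > 7] = (109/78) / (23/78) = 109/23.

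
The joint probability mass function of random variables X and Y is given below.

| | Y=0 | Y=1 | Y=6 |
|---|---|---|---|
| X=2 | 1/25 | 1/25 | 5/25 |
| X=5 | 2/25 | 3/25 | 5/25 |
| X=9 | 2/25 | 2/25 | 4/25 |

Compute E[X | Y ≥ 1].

P(Y ≥ 1) = 4/5.
Σ X·P over the event = 2·(1/25) + 2·(5/25) + 5·(3/25) + 5·(5/25) + 9·(2/25) + 9·(4/25) = 106/25.
E[X | Y ≥ 1] = (106/25) / (4/5) = 53/10.

53/10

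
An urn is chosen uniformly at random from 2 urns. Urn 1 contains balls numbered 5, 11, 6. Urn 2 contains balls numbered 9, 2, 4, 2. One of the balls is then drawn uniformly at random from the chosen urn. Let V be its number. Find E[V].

E[V | urn 1] = (5+11+6)/3 = 22/3.
E[V | urn 2] = (9+2+4+2)/4 = 17/4.
E[V] = (1/2)·(22/3) + (1/2)·(17/4) = 139/24.

139/24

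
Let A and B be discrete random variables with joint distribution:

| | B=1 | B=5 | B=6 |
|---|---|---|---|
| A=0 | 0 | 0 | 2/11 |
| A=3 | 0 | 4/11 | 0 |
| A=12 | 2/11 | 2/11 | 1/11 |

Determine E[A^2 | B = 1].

144

P(B = 1) = 2/11.
Σ A^2·P over the event = 144·(2/11) = 288/11.
E[A^2 | B = 1] = (288/11) / (2/11) = 144.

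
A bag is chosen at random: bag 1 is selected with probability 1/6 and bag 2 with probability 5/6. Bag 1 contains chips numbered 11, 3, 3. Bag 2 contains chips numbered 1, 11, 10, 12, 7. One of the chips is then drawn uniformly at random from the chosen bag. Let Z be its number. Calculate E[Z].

E[Z | bag 1] = (11+3+3)/3 = 17/3.
E[Z | bag 2] = (1+11+10+12+7)/5 = 41/5.
By the law of total expectation,
E[Z] = (1/6)·(17/3) + (5/6)·(41/5) = 70/9.

70/9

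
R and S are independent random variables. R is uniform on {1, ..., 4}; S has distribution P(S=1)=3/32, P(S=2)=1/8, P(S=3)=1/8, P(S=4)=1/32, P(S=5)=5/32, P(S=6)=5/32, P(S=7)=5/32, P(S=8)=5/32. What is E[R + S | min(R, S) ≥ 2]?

P(min(R, S) ≥ 2) = 87/128.
Summing (R+S)·P(x,y) over outcomes with min(R, S) ≥ 2 gives 723/128.
E[R + S | min(R, S) ≥ 2] = (723/128) / (87/128) = 241/29.

241/29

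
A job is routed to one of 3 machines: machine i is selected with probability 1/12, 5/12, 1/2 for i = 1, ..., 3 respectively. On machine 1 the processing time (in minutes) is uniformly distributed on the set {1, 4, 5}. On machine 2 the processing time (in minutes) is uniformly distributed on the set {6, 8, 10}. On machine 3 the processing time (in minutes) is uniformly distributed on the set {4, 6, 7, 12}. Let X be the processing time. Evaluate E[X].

521/72

E[X | machine 1] = (1+4+5)/3 = 10/3.
E[X | machine 2] = (6+8+10)/3 = 8.
E[X | machine 3] = (4+6+7+12)/4 = 29/4.
By the law of total expectation,
E[X] = (1/12)·(10/3) + (5/12)·(8) + (1/2)·(29/4) = 521/72.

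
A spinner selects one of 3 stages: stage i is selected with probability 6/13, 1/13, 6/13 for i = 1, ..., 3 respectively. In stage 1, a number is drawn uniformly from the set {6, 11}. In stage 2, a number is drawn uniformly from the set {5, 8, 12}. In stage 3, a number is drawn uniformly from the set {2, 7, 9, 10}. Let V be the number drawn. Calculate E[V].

E[V | stage 1] = (6+11)/2 = 17/2.
E[V | stage 2] = (5+8+12)/3 = 25/3.
E[V | stage 3] = (2+7+9+10)/4 = 7.
By the law of total expectation,
E[V] = (6/13)·(17/2) + (1/13)·(25/3) + (6/13)·(7) = 304/39.

304/39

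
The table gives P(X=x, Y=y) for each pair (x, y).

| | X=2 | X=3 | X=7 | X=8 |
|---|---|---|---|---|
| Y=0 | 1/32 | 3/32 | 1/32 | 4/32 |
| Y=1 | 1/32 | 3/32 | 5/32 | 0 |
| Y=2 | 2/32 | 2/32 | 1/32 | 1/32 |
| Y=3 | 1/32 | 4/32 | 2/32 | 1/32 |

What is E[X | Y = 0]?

P(Y = 0) = 9/32.
Summing X·P(X=x,Y=y) over the conditioning event gives 25/16.
E[X | Y = 0] = (25/16) / (9/32) = 50/9.

50/9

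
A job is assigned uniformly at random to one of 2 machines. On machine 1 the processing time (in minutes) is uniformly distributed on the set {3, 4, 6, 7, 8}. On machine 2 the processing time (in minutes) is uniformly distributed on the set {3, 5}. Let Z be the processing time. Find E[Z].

E[Z | machine 1] = (3+4+6+7+8)/5 = 28/5.
E[Z | machine 2] = (3+5)/2 = 4.
E[Z] = (1/2)·(28/5) + (1/2)·(4) = 24/5.

24/5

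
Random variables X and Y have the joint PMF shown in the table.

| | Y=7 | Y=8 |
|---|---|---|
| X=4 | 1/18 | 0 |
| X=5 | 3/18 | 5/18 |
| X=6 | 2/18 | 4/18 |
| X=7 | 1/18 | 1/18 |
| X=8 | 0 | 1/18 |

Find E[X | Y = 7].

38/7

P(Y = 7) = 7/18.
Summing X·P(X=x,Y=y) over the conditioning event gives 19/9.
E[X | Y = 7] = (19/9) / (7/18) = 38/7.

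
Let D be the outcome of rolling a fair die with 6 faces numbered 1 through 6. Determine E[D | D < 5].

Given D < 5, D is equally likely to be any of {1, 2, 3, 4}.
E[D | D < 5] = (1 + 2 + 3 + 4) / 4 = 5/2.

5/2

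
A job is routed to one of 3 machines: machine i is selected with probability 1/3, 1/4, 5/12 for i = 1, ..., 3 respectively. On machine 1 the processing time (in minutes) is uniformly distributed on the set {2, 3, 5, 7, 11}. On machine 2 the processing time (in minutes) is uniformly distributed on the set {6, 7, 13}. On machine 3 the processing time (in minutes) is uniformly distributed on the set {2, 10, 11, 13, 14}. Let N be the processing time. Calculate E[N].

E[N | machine 1] = (2+3+5+7+11)/5 = 28/5.
E[N | machine 2] = (6+7+13)/3 = 26/3.
E[N | machine 3] = (2+10+11+13+14)/5 = 10.
E[N] = (1/3)·(28/5) + (1/4)·(26/3) + (5/12)·(10) = 41/5.

41/5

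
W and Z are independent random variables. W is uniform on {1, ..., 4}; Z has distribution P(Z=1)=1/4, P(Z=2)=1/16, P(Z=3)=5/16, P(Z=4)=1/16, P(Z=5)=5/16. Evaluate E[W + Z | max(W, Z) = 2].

19/6

P(max(W, Z) = 2) = 3/32.
Summing (W+Z)·P(x,y) over outcomes with max(W, Z) = 2 gives 19/64.
E[W + Z | max(W, Z) = 2] = (19/64) / (3/32) = 19/6.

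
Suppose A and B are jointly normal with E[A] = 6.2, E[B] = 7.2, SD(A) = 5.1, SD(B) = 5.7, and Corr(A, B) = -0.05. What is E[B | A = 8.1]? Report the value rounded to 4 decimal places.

For a bivariate normal, E[B | A=x] = μ_B + ρ·(σ_B/σ_A)·(x − μ_A).
E[B | A=8.1] = 7.2 + (-0.05)·(5.7/5.1)·(8.1 − (6.2)) = 7.2 + (-0.055882)·(1.9) = 7.0938.

7.0938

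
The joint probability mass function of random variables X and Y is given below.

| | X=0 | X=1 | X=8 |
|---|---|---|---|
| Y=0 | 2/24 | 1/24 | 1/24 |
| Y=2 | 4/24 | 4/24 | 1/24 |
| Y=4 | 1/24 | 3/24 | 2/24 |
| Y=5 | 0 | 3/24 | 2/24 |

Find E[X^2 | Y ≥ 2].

33/2

P(Y ≥ 2) = 5/6.
Σ X^2·P over the event = 0·(4/24) + 0·(1/24) + 1·(4/24) + 1·(3/24) + 1·(3/24) + 64·(1/24) + 64·(2/24) + 64·(2/24) = 55/4.
E[X^2 | Y ≥ 2] = (55/4) / (5/6) = 33/2.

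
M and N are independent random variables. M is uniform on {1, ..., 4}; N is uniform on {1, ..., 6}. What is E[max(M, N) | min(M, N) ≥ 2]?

64/15

P(min(M, N) ≥ 2) = 5/8.
Summing max(M,N)·P(x,y) over outcomes with min(M, N) ≥ 2 gives 8/3.
E[max(M, N) | min(M, N) ≥ 2] = (8/3) / (5/8) = 64/15.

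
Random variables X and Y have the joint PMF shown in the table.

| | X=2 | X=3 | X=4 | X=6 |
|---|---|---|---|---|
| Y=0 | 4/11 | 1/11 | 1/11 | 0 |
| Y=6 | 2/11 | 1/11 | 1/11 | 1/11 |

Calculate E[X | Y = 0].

P(Y = 0) = 6/11.
Σ X·P over the event = 2·(4/11) + 3·(1/11) + 4·(1/11) = 15/11.
E[X | Y = 0] = (15/11) / (6/11) = 5/2.

5/2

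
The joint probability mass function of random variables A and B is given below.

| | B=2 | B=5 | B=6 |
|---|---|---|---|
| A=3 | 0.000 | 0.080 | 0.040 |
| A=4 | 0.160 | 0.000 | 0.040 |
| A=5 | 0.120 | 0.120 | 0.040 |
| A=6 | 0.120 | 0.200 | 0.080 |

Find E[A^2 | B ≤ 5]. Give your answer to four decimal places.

P(B ≤ 5) = 0.800.
Σ A^2·P over the event = 9·(0.080) + 16·(0.160) + 25·(0.120) + 25·(0.120) + 36·(0.120) + 36·(0.200) = 20.800.
E[A^2 | B ≤ 5] = (20.800) / (0.800) = 26.0000.

26.0000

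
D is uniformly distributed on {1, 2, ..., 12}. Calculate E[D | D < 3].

3/2

Given D < 3, D is equally likely to be any of {1, 2}.
E[D | D < 3] = (1 + 2) / 2 = 3/2.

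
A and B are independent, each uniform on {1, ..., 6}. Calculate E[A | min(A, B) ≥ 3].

9/2

P(min(A, B) ≥ 3) = 4/9.
Summing A·P(x,y) over outcomes with min(A, B) ≥ 3 gives 2.
E[A | min(A, B) ≥ 3] = (2) / (4/9) = 9/2.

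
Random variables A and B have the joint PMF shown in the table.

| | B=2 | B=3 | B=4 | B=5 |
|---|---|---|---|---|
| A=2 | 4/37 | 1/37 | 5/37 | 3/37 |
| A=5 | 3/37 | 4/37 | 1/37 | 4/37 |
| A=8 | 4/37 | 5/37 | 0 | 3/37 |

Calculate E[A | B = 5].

P(B = 5) = 10/37.
Σ A·P over the event = 2·(3/37) + 5·(4/37) + 8·(3/37) = 50/37.
E[A | B = 5] = (50/37) / (10/37) = 5.

5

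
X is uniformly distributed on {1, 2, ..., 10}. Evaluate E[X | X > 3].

7

Given X > 3, X is equally likely to be any of {4, 5, 6, 7, 8, 9, 10}.
E[X | X > 3] = (4 + 5 + 6 + 7 + 8 + 9 + 10) / 7 = 7.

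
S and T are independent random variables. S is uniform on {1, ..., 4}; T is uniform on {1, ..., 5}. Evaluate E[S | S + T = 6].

P(S + T = 6) = 1/5.
Summing S·P(x,y) over outcomes with S + T = 6 gives 1/2.
E[S | S + T = 6] = (1/2) / (1/5) = 5/2.

5/2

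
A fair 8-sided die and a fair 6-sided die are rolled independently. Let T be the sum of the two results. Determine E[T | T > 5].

P(T > 5) = 19/24.
E[T | T > 5] = (43/6) / (19/24) = 172/19.

172/19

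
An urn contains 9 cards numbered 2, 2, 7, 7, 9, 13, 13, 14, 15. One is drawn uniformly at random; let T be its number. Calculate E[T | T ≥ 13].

P(T ≥ 13) = 4/9.
Σ over the event: 13·2/9 + 14·1/9 + 15·1/9 = 55/9.
E[T | T ≥ 13] = (55/9) / (4/9) = 55/4.

55/4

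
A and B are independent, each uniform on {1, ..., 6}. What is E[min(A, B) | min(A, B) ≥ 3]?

31/8

P(min(A, B) ≥ 3) = 4/9.
Summing min(A,B)·P(x,y) over outcomes with min(A, B) ≥ 3 gives 31/18.
E[min(A, B) | min(A, B) ≥ 3] = (31/18) / (4/9) = 31/8.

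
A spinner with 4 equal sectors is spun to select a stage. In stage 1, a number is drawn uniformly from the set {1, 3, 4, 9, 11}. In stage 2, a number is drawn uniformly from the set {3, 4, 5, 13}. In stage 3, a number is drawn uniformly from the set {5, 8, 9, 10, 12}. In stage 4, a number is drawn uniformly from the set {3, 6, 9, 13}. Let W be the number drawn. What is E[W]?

E[W | stage 1] = (1+3+4+9+11)/5 = 28/5.
E[W | stage 2] = (3+4+5+13)/4 = 25/4.
E[W | stage 3] = (5+8+9+10+12)/5 = 44/5.
E[W | stage 4] = (3+6+9+13)/4 = 31/4.
By the law of total expectation,
E[W] = (1/4)·(28/5) + (1/4)·(25/4) + (1/4)·(44/5) + (1/4)·(31/4) = 71/10.

71/10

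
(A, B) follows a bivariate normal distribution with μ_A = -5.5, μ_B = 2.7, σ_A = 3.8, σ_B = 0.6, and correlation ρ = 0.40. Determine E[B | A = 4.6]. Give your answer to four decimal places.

For a bivariate normal, E[B | A=x] = μ_B + ρ·(σ_B/σ_A)·(x − μ_A).
E[B | A=4.6] = 2.7 + (0.40)·(0.6/3.8)·(4.6 − (-5.5)) = 2.7 + (0.063158)·(10.1) = 3.3379.

3.3379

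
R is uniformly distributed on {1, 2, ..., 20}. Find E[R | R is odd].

Given R is odd, R is equally likely to be any of {1, 3, 5, 7, 9, 11, 13, 15, 17, 19}.
E[R | R is odd] = (1 + 3 + 5 + 7 + 9 + 11 + 13 + 15 + 17 + 19) / 10 = 10.

10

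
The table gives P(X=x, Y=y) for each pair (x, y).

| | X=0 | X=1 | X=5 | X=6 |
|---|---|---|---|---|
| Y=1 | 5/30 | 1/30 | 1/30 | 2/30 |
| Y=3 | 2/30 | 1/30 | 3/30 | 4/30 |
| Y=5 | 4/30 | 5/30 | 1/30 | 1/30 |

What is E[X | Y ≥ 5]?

P(Y ≥ 5) = 11/30.
Σ X·P over the event = 0·(4/30) + 1·(5/30) + 5·(1/30) + 6·(1/30) = 8/15.
E[X | Y ≥ 5] = (8/15) / (11/30) = 16/11.

16/11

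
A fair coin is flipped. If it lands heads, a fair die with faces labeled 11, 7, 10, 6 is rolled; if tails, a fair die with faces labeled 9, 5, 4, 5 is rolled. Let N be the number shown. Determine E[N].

E[N | heads] = (11+7+10+6)/4 = 17/2.
E[N | tails] = (9+5+4+5)/4 = 23/4.
E[N] = (1/2)·(17/2) + (1/2)·(23/4) = 57/8.

57/8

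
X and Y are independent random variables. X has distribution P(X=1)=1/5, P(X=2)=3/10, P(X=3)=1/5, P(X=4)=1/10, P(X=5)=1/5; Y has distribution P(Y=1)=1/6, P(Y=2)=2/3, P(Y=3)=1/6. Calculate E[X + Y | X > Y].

177/31

P(X > Y) = 31/60.
Summing (X+Y)·P(x,y) over outcomes with X > Y gives 59/20.
E[X + Y | X > Y] = (59/20) / (31/60) = 177/31.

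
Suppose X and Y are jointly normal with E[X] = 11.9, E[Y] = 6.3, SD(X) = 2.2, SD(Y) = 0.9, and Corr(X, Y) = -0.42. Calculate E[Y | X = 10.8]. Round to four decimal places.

6.4890

For a bivariate normal, E[Y | X=x] = μ_Y + ρ·(σ_Y/σ_X)·(x − μ_X).
E[Y | X=10.8] = 6.3 + (-0.42)·(0.9/2.2)·(10.8 − (11.9)) = 6.3 + (-0.17182)·(-1.1) = 6.4890.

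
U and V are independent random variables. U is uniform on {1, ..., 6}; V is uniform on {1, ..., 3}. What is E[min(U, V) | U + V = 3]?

1

Outcomes with U + V = 3: (1,2), (2,1), each with probability 1/18.
E[min(U, V) | U + V = 3] = (1 + 1) / 2 = 1.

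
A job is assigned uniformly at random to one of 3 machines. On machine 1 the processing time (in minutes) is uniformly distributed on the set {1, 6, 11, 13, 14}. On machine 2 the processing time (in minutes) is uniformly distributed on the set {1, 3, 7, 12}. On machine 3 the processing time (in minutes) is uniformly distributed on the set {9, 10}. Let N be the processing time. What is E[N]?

97/12

E[N | machine 1] = (1+6+11+13+14)/5 = 9.
E[N | machine 2] = (1+3+7+12)/4 = 23/4.
E[N | machine 3] = (9+10)/2 = 19/2.
E[N] = (1/3)·(9) + (1/3)·(23/4) + (1/3)·(19/2) = 97/12.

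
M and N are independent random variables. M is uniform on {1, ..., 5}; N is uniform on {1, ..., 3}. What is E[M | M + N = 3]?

3/2

Outcomes with M + N = 3: (1,2), (2,1), each with probability 1/15.
E[M | M + N = 3] = (1 + 2) / 2 = 3/2.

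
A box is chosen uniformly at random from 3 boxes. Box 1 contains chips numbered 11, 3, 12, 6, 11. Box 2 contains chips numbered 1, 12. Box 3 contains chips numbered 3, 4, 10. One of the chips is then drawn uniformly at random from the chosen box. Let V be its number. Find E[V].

E[V | box 1] = (11+3+12+6+11)/5 = 43/5.
E[V | box 2] = (1+12)/2 = 13/2.
E[V | box 3] = (3+4+10)/3 = 17/3.
E[V] = (1/3)·(43/5) + (1/3)·(13/2) + (1/3)·(17/3) = 623/90.

623/90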